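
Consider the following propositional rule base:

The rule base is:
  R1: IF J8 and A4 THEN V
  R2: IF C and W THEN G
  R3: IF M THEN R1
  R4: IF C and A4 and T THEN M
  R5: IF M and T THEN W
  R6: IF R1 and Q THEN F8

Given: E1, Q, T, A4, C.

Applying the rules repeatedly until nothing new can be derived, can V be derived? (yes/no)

Round 1: R4 [IF C and A4 and T THEN M]. New: M.
Round 2: R3 [IF M THEN R1]; R5 [IF M and T THEN W]. New: R1, W.
Round 3: R2 [IF C and W THEN G]; R6 [IF R1 and Q THEN F8]. New: G, F8.
Fixed point reached. V is concluded only by R1; R1 needs J8 (never derived).

no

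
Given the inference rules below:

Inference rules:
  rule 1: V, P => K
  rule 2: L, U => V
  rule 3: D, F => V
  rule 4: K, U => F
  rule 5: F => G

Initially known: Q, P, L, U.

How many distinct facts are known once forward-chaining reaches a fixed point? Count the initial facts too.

8

Round 1: rule 2 [L, U => V]. Adds V.
Round 2: rule 1 [V, P => K]. Adds K.
Round 3: rule 4 [K, U => F]. Adds F.
Round 4: rule 5 [F => G]. Adds G.
Closure: {F, G, K, L, P, Q, U, V} — 8 facts.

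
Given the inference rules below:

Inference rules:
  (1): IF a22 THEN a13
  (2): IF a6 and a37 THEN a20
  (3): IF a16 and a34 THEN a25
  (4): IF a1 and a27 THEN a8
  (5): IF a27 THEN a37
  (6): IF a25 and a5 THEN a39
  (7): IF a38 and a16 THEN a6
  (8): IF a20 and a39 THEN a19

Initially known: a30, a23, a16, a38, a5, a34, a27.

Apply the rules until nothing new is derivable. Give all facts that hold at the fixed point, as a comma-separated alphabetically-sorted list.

Round 1: (3) [IF a16 and a34 THEN a25]; (5) [IF a27 THEN a37]; (7) [IF a38 and a16 THEN a6]. New: a25, a37, a6.
Round 2: (2) [IF a6 and a37 THEN a20]; (6) [IF a25 and a5 THEN a39]. New: a20, a39.
Round 3: (8) [IF a20 and a39 THEN a19]. New: a19.

a16, a19, a20, a23, a25, a27, a30, a34, a37, a38, a39, a5, a6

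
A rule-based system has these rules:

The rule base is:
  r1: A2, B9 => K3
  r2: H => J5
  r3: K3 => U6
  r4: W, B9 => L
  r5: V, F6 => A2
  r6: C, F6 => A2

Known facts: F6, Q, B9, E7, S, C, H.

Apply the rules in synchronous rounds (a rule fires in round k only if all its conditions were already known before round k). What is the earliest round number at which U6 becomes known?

3

Round 1: r2 [H => J5]; r6 [C, F6 => A2]. Adds J5, A2.
Round 2: r1 [A2, B9 => K3]. Adds K3.
Round 3: r3 [K3 => U6]. Adds U6.
U6 first appears in round 3.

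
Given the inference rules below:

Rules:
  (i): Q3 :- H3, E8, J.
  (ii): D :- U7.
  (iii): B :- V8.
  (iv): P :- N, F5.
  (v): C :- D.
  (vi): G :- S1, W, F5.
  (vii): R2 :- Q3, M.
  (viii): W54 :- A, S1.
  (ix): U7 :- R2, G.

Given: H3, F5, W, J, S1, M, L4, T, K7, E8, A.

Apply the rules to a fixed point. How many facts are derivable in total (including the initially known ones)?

Round 1: (i) [Q3 :- H3, E8, J.]; (vi) [G :- S1, W, F5.]; (viii) [W54 :- A, S1.]. New: Q3, G, W54.
Round 2: (vii) [R2 :- Q3, M.]. New: R2.
Round 3: (ix) [U7 :- R2, G.]. New: U7.
Round 4: (ii) [D :- U7.]. New: D.
Round 5: (v) [C :- D.]. New: C.
Closure: {A, C, D, E8, F5, G, H3, J, K7, L4, M, Q3, R2, S1, T, U7, W, W54} — 18 facts.

18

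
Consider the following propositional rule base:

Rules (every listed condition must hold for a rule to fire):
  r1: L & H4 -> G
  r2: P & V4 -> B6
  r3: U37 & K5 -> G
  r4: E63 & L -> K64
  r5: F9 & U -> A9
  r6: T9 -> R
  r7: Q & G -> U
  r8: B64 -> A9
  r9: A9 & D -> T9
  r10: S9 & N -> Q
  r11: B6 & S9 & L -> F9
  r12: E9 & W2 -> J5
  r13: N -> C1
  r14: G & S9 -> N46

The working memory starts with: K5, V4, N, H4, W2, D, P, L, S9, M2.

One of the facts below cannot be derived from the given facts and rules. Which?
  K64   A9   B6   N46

K64

[1] r1 [L & H4 -> G]; r2 [P & V4 -> B6]; r10 [S9 & N -> Q]; r13 [N -> C1]. ⇒ new: G, B6, Q, C1.
[2] r7 [Q & G -> U]; r11 [B6 & S9 & L -> F9]; r14 [G & S9 -> N46]. ⇒ new: U, F9, N46.
[3] r5 [F9 & U -> A9]. ⇒ new: A9.
[4] r9 [A9 & D -> T9]. ⇒ new: T9.
[5] r6 [T9 -> R]. ⇒ new: R.
Derived: A9 (round 3), N46 (round 2), B6 (round 1). K64 never appears in any round.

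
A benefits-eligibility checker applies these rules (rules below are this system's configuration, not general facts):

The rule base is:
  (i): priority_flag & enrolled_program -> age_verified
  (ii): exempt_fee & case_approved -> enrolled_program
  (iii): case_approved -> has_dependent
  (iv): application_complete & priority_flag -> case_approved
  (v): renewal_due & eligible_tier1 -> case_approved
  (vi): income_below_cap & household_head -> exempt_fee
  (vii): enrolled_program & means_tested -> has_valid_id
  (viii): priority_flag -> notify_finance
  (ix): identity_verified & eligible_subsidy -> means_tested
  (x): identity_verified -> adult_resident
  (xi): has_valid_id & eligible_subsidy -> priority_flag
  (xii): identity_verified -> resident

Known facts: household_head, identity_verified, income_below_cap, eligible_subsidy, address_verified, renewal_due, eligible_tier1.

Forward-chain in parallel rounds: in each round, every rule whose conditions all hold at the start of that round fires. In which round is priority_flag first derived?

Round 1 — (v), (vi), (ix), (x), (xii), derive case_approved, exempt_fee, means_tested, adult_resident, resident.
Round 2 — (ii), (iii), derive enrolled_program, has_dependent.
Round 3 — (vii), derive has_valid_id.
Round 4 — (xi), derive priority_flag.
priority_flag first appears in round 4.

4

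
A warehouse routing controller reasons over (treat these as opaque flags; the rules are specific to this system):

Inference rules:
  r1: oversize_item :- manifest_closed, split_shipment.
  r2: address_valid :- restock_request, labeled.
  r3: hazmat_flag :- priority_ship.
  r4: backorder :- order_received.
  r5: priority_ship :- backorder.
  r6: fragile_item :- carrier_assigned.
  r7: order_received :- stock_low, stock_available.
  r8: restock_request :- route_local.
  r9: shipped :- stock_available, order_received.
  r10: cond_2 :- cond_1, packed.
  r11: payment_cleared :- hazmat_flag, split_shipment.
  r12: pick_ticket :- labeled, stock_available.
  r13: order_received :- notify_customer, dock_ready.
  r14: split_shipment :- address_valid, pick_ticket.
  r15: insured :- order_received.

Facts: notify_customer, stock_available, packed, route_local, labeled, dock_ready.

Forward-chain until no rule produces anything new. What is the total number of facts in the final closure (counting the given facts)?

17

Round 1 — r8, r12, r13, derive restock_request, pick_ticket, order_received.
Round 2 — r2, r4, r9, r15, derive address_valid, backorder, shipped, insured.
Round 3 — r5, r14, derive priority_ship, split_shipment.
Round 4 — r3, derive hazmat_flag.
Round 5 — r11, derive payment_cleared.
Closure: {address_valid, backorder, dock_ready, hazmat_flag, insured, labeled, notify_customer, order_received, packed, payment_cleared, pick_ticket, priority_ship, restock_request, route_local, shipped, split_shipment, stock_available} — 17 facts.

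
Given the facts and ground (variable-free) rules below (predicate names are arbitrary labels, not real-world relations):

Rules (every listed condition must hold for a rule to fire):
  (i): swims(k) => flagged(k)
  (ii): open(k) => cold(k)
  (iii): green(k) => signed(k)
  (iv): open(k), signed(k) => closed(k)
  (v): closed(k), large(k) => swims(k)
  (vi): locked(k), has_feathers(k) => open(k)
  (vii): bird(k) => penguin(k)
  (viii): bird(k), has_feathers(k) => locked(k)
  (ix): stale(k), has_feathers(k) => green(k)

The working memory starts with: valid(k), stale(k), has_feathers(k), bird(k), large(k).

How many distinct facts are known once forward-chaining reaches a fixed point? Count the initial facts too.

14

Round 1 — (vii), (viii), (ix), derive penguin(k), locked(k), green(k).
Round 2 — (iii), (vi), derive signed(k), open(k).
Round 3 — (ii), (iv), derive cold(k), closed(k).
Round 4 — (v), derive swims(k).
Round 5 — (i), derive flagged(k).
Closure: {bird(k), closed(k), cold(k), flagged(k), green(k), has_feathers(k), large(k), locked(k), open(k), penguin(k), signed(k), stale(k), swims(k), valid(k)} — 14 facts.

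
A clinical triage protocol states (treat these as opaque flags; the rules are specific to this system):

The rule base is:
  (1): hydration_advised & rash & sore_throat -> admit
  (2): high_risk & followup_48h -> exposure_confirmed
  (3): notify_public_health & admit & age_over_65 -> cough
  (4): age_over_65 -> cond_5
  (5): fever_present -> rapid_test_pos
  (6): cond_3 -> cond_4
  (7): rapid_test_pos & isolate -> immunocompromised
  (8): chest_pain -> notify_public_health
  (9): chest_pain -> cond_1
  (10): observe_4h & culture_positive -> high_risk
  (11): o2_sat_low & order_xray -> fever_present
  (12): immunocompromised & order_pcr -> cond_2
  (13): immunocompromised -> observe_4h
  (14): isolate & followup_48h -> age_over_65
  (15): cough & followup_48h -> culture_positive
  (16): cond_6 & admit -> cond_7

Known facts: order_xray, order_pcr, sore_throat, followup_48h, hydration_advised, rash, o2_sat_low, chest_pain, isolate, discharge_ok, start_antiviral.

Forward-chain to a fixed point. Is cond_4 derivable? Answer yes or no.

Round 1: (1) [hydration_advised & rash & sore_throat -> admit]; (8) [chest_pain -> notify_public_health]; (9) [chest_pain -> cond_1]; (11) [o2_sat_low & order_xray -> fever_present]; (14) [isolate & followup_48h -> age_over_65]. Adds admit, notify_public_health, cond_1, fever_present, age_over_65.
Round 2: (3) [notify_public_health & admit & age_over_65 -> cough]; (4) [age_over_65 -> cond_5]; (5) [fever_present -> rapid_test_pos]. Adds cough, cond_5, rapid_test_pos.
Round 3: (7) [rapid_test_pos & isolate -> immunocompromised]; (15) [cough & followup_48h -> culture_positive]. Adds immunocompromised, culture_positive.
Round 4: (12) [immunocompromised & order_pcr -> cond_2]; (13) [immunocompromised -> observe_4h]. Adds cond_2, observe_4h.
Round 5: (10) [observe_4h & culture_positive -> high_risk]. Adds high_risk.
Round 6: (2) [high_risk & followup_48h -> exposure_confirmed]. Adds exposure_confirmed.
Fixed point reached. cond_4 is concluded only by (6); (6) needs cond_3 (never derived).

no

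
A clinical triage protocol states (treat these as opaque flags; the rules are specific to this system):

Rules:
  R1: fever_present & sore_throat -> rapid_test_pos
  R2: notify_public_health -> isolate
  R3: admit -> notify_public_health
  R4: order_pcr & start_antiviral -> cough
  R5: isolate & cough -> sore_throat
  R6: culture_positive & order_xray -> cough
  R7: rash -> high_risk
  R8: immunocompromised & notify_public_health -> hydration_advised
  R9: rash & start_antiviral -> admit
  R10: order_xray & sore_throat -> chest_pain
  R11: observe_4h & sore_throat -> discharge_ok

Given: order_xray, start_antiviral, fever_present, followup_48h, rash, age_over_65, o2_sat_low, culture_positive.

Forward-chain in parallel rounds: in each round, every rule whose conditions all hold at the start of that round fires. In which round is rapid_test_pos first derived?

5

Round 1 fires R6, R7, R9, giving cough, high_risk, admit.
Round 2 fires R3, giving notify_public_health.
Round 3 fires R2, giving isolate.
Round 4 fires R5, giving sore_throat.
Round 5 fires R1, R10, giving rapid_test_pos, chest_pain.
rapid_test_pos first appears in round 5.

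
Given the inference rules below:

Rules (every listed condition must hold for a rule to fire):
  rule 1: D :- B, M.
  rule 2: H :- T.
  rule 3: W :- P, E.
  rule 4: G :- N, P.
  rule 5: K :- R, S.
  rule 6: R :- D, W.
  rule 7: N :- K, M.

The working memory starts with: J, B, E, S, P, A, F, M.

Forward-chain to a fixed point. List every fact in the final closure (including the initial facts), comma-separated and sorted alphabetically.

Round 1: rule 1 [D :- B, M.]; rule 3 [W :- P, E.]. Adds D, W.
Round 2: rule 6 [R :- D, W.]. Adds R.
Round 3: rule 5 [K :- R, S.]. Adds K.
Round 4: rule 7 [N :- K, M.]. Adds N.
Round 5: rule 4 [G :- N, P.]. Adds G.

A, B, D, E, F, G, J, K, M, N, P, R, S, W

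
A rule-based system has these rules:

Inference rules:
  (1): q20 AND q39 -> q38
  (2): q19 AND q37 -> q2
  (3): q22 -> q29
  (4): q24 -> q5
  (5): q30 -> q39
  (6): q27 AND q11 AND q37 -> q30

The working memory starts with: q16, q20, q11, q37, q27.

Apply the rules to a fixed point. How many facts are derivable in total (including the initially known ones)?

8

[1] (6) [q27 AND q11 AND q37 -> q30]. ⇒ new: q30.
[2] (5) [q30 -> q39]. ⇒ new: q39.
[3] (1) [q20 AND q39 -> q38]. ⇒ new: q38.
Closure: {q11, q16, q20, q27, q30, q37, q38, q39} — 8 facts.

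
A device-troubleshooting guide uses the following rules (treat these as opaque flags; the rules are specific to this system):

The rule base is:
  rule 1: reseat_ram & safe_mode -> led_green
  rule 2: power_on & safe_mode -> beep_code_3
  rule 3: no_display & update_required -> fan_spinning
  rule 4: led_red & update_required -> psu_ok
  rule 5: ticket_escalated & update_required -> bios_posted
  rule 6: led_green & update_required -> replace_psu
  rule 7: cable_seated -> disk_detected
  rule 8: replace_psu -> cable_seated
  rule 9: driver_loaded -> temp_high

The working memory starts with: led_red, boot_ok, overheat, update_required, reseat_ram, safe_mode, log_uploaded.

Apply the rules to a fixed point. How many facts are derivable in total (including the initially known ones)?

12

[1] rule 1 [reseat_ram & safe_mode -> led_green]; rule 4 [led_red & update_required -> psu_ok]. ⇒ new: led_green, psu_ok.
[2] rule 6 [led_green & update_required -> replace_psu]. ⇒ new: replace_psu.
[3] rule 8 [replace_psu -> cable_seated]. ⇒ new: cable_seated.
[4] rule 7 [cable_seated -> disk_detected]. ⇒ new: disk_detected.
Closure: {boot_ok, cable_seated, disk_detected, led_green, led_red, log_uploaded, overheat, psu_ok, replace_psu, reseat_ram, safe_mode, update_required} — 12 facts.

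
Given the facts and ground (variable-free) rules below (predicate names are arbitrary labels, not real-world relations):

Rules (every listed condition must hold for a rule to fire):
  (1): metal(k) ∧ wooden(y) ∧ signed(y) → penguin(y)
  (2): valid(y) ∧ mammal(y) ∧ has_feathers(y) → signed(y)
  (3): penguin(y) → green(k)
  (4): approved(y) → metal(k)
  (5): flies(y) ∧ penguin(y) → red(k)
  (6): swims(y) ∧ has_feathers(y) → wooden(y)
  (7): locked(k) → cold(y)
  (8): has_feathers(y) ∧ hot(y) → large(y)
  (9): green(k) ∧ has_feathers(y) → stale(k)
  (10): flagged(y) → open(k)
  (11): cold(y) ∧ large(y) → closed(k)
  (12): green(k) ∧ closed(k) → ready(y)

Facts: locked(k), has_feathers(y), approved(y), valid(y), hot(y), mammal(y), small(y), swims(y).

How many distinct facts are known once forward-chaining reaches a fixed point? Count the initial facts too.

Round 1: (2) [valid(y) ∧ mammal(y) ∧ has_feathers(y) → signed(y)]; (4) [approved(y) → metal(k)]; (6) [swims(y) ∧ has_feathers(y) → wooden(y)]; (7) [locked(k) → cold(y)]; (8) [has_feathers(y) ∧ hot(y) → large(y)]. Adds signed(y), metal(k), wooden(y), cold(y), large(y).
Round 2: (1) [metal(k) ∧ wooden(y) ∧ signed(y) → penguin(y)]; (11) [cold(y) ∧ large(y) → closed(k)]. Adds penguin(y), closed(k).
Round 3: (3) [penguin(y) → green(k)]. Adds green(k).
Round 4: (9) [green(k) ∧ has_feathers(y) → stale(k)]; (12) [green(k) ∧ closed(k) → ready(y)]. Adds stale(k), ready(y).
Closure: {approved(y), closed(k), cold(y), green(k), has_feathers(y), hot(y), large(y), locked(k), mammal(y), metal(k), penguin(y), ready(y), signed(y), small(y), stale(k), swims(y), valid(y), wooden(y)} — 18 facts.

18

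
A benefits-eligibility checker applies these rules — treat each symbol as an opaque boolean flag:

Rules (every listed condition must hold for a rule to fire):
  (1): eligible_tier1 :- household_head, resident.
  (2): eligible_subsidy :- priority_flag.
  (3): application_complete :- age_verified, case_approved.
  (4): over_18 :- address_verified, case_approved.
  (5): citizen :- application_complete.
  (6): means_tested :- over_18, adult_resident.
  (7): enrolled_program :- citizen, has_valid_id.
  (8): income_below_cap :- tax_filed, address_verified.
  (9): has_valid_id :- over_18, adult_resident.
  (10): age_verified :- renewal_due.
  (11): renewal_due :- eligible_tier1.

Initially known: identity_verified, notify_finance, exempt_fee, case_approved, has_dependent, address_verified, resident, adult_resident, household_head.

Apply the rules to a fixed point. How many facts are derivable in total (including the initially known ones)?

18

[1] (1) [eligible_tier1 :- household_head, resident.]; (4) [over_18 :- address_verified, case_approved.]. ⇒ new: eligible_tier1, over_18.
[2] (6) [means_tested :- over_18, adult_resident.]; (9) [has_valid_id :- over_18, adult_resident.]; (11) [renewal_due :- eligible_tier1.]. ⇒ new: means_tested, has_valid_id, renewal_due.
[3] (10) [age_verified :- renewal_due.]. ⇒ new: age_verified.
[4] (3) [application_complete :- age_verified, case_approved.]. ⇒ new: application_complete.
[5] (5) [citizen :- application_complete.]. ⇒ new: citizen.
[6] (7) [enrolled_program :- citizen, has_valid_id.]. ⇒ new: enrolled_program.
Closure: {address_verified, adult_resident, age_verified, application_complete, case_approved, citizen, eligible_tier1, enrolled_program, exempt_fee, has_dependent, has_valid_id, household_head, identity_verified, means_tested, notify_finance, over_18, renewal_due, resident} — 18 facts.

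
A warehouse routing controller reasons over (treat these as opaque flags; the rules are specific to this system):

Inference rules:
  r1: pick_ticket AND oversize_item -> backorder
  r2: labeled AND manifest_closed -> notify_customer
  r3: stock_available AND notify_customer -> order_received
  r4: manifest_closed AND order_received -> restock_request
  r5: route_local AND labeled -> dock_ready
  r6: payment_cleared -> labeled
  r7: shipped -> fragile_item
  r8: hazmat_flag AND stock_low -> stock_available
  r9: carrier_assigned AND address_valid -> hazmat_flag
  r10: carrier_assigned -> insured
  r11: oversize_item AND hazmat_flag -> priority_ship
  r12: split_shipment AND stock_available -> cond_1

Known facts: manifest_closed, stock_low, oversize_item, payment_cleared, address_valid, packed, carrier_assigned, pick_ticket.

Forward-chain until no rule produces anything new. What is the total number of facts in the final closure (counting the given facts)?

Round 1: r1 [pick_ticket AND oversize_item -> backorder]; r6 [payment_cleared -> labeled]; r9 [carrier_assigned AND address_valid -> hazmat_flag]; r10 [carrier_assigned -> insured]. New: backorder, labeled, hazmat_flag, insured.
Round 2: r2 [labeled AND manifest_closed -> notify_customer]; r8 [hazmat_flag AND stock_low -> stock_available]; r11 [oversize_item AND hazmat_flag -> priority_ship]. New: notify_customer, stock_available, priority_ship.
Round 3: r3 [stock_available AND notify_customer -> order_received]. New: order_received.
Round 4: r4 [manifest_closed AND order_received -> restock_request]. New: restock_request.
Closure: {address_valid, backorder, carrier_assigned, hazmat_flag, insured, labeled, manifest_closed, notify_customer, order_received, oversize_item, packed, payment_cleared, pick_ticket, priority_ship, restock_request, stock_available, stock_low} — 17 facts.

17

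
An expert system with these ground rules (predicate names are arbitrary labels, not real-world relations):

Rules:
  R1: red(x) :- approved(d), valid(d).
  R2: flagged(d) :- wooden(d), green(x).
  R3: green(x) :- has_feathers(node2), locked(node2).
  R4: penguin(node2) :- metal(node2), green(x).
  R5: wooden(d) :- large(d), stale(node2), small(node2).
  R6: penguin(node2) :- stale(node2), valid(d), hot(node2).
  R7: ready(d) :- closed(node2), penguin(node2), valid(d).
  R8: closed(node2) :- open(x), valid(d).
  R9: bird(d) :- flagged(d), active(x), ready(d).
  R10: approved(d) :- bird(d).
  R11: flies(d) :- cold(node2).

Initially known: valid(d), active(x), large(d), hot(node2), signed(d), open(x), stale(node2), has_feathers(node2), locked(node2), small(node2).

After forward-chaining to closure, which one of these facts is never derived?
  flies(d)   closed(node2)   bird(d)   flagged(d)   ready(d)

Round 1 — R3, R5, R6, R8, derive green(x), wooden(d), penguin(node2), closed(node2).
Round 2 — R2, R7, derive flagged(d), ready(d).
Round 3 — R9, derive bird(d).
Round 4 — R10, derive approved(d).
Round 5 — R1, derive red(x).
Derived: bird(d) (round 3), closed(node2) (round 1), ready(d) (round 2), flagged(d) (round 2). flies(d) never appears in any round.

flies(d)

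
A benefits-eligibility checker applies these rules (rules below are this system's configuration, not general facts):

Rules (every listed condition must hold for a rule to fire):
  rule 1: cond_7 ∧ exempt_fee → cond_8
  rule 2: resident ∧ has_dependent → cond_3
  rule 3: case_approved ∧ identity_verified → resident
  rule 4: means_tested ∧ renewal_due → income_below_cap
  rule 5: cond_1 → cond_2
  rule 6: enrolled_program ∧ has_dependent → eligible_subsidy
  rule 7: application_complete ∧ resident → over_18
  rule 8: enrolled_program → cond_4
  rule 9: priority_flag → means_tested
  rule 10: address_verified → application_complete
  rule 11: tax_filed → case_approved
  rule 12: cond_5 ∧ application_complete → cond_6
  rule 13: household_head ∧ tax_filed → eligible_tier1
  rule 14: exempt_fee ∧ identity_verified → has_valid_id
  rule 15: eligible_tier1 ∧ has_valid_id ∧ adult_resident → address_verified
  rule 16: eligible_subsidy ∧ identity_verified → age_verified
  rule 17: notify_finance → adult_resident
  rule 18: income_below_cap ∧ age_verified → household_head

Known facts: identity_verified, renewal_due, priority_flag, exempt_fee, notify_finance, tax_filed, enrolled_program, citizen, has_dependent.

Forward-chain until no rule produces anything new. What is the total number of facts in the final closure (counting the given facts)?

24

Round 1: rule 6 [enrolled_program ∧ has_dependent → eligible_subsidy]; rule 8 [enrolled_program → cond_4]; rule 9 [priority_flag → means_tested]; rule 11 [tax_filed → case_approved]; rule 14 [exempt_fee ∧ identity_verified → has_valid_id]; rule 17 [notify_finance → adult_resident]. New: eligible_subsidy, cond_4, means_tested, case_approved, has_valid_id, adult_resident.
Round 2: rule 3 [case_approved ∧ identity_verified → resident]; rule 4 [means_tested ∧ renewal_due → income_below_cap]; rule 16 [eligible_subsidy ∧ identity_verified → age_verified]. New: resident, income_below_cap, age_verified.
Round 3: rule 2 [resident ∧ has_dependent → cond_3]; rule 18 [income_below_cap ∧ age_verified → household_head]. New: cond_3, household_head.
Round 4: rule 13 [household_head ∧ tax_filed → eligible_tier1]. New: eligible_tier1.
Round 5: rule 15 [eligible_tier1 ∧ has_valid_id ∧ adult_resident → address_verified]. New: address_verified.
Round 6: rule 10 [address_verified → application_complete]. New: application_complete.
Round 7: rule 7 [application_complete ∧ resident → over_18]. New: over_18.
Closure: {address_verified, adult_resident, age_verified, application_complete, case_approved, citizen, cond_3, cond_4, eligible_subsidy, eligible_tier1, enrolled_program, exempt_fee, has_dependent, has_valid_id, household_head, identity_verified, income_below_cap, means_tested, notify_finance, over_18, priority_flag, renewal_due, resident, tax_filed} — 24 facts.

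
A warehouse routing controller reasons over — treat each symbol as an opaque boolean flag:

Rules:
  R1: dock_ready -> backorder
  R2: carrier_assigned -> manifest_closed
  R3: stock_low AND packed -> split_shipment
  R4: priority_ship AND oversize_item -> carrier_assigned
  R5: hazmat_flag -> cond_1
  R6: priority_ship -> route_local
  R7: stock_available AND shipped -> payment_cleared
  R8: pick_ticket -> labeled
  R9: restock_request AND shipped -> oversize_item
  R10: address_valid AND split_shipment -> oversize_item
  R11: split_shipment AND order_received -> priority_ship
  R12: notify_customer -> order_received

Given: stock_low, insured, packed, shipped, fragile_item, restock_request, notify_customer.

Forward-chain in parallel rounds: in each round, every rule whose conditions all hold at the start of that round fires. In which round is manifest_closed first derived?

4

Round 1: R3 [stock_low AND packed -> split_shipment]; R9 [restock_request AND shipped -> oversize_item]; R12 [notify_customer -> order_received]. Adds split_shipment, oversize_item, order_received.
Round 2: R11 [split_shipment AND order_received -> priority_ship]. Adds priority_ship.
Round 3: R4 [priority_ship AND oversize_item -> carrier_assigned]; R6 [priority_ship -> route_local]. Adds carrier_assigned, route_local.
Round 4: R2 [carrier_assigned -> manifest_closed]. Adds manifest_closed.
manifest_closed first appears in round 4.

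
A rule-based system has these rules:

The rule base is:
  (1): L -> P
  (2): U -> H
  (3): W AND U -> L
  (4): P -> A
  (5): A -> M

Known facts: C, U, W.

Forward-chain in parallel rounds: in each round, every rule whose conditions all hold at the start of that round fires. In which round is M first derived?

4

[1] (2) [U -> H]; (3) [W AND U -> L]. ⇒ new: H, L.
[2] (1) [L -> P]. ⇒ new: P.
[3] (4) [P -> A]. ⇒ new: A.
[4] (5) [A -> M]. ⇒ new: M.
M first appears in round 4.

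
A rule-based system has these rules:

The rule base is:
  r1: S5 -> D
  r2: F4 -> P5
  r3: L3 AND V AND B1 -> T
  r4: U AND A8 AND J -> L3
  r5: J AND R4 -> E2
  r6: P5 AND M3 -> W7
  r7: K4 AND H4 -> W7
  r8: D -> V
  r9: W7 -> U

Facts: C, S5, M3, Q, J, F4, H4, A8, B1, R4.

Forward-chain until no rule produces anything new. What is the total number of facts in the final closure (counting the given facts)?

18

Round 1 fires r1, r2, r5, giving D, P5, E2.
Round 2 fires r6, r8, giving W7, V.
Round 3 fires r9, giving U.
Round 4 fires r4, giving L3.
Round 5 fires r3, giving T.
Closure: {A8, B1, C, D, E2, F4, H4, J, L3, M3, P5, Q, R4, S5, T, U, V, W7} — 18 facts.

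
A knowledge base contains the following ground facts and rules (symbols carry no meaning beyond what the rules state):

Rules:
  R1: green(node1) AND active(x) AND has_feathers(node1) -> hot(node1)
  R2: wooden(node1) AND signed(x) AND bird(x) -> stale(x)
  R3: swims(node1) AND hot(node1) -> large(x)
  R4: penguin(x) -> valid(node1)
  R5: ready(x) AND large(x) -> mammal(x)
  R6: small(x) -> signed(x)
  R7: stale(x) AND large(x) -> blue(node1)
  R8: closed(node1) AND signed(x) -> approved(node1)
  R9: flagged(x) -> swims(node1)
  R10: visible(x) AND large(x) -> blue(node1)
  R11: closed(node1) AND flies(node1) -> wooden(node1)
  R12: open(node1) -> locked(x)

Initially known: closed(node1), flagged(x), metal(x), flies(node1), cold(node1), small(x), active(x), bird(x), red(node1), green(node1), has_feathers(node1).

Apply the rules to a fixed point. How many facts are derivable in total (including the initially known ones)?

19

Round 1: R1 [green(node1) AND active(x) AND has_feathers(node1) -> hot(node1)]; R6 [small(x) -> signed(x)]; R9 [flagged(x) -> swims(node1)]; R11 [closed(node1) AND flies(node1) -> wooden(node1)]. Adds hot(node1), signed(x), swims(node1), wooden(node1).
Round 2: R2 [wooden(node1) AND signed(x) AND bird(x) -> stale(x)]; R3 [swims(node1) AND hot(node1) -> large(x)]; R8 [closed(node1) AND signed(x) -> approved(node1)]. Adds stale(x), large(x), approved(node1).
Round 3: R7 [stale(x) AND large(x) -> blue(node1)]. Adds blue(node1).
Closure: {active(x), approved(node1), bird(x), blue(node1), closed(node1), cold(node1), flagged(x), flies(node1), green(node1), has_feathers(node1), hot(node1), large(x), metal(x), red(node1), signed(x), small(x), stale(x), swims(node1), wooden(node1)} — 19 facts.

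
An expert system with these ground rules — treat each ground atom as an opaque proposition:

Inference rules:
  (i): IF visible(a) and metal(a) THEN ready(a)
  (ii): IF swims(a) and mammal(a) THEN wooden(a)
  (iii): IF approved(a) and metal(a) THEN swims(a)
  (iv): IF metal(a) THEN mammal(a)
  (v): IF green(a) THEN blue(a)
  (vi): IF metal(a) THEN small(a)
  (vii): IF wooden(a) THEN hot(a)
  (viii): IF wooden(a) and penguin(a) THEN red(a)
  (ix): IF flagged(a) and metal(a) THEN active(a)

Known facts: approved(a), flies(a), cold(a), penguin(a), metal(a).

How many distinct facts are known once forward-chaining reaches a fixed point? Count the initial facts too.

Round 1 fires (iii), (iv), (vi), giving swims(a), mammal(a), small(a).
Round 2 fires (ii), giving wooden(a).
Round 3 fires (vii), (viii), giving hot(a), red(a).
Closure: {approved(a), cold(a), flies(a), hot(a), mammal(a), metal(a), penguin(a), red(a), small(a), swims(a), wooden(a)} — 11 facts.

11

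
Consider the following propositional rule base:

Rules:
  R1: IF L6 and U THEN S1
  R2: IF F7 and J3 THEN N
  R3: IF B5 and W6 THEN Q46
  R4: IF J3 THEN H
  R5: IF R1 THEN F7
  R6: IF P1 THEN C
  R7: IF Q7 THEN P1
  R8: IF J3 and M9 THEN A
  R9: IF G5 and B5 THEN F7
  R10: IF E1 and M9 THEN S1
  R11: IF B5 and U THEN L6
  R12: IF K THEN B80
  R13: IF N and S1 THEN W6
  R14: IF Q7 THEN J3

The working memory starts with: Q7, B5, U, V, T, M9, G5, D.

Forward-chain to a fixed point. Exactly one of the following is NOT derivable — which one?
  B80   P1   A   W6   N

[1] R7 [IF Q7 THEN P1]; R9 [IF G5 and B5 THEN F7]; R11 [IF B5 and U THEN L6]; R14 [IF Q7 THEN J3]. ⇒ new: P1, F7, L6, J3.
[2] R1 [IF L6 and U THEN S1]; R2 [IF F7 and J3 THEN N]; R4 [IF J3 THEN H]; R6 [IF P1 THEN C]; R8 [IF J3 and M9 THEN A]. ⇒ new: S1, N, H, C, A.
[3] R13 [IF N and S1 THEN W6]. ⇒ new: W6.
[4] R3 [IF B5 and W6 THEN Q46]. ⇒ new: Q46.
Derived: N (round 2), W6 (round 3), P1 (round 1), A (round 2). B80 never appears in any round.

B80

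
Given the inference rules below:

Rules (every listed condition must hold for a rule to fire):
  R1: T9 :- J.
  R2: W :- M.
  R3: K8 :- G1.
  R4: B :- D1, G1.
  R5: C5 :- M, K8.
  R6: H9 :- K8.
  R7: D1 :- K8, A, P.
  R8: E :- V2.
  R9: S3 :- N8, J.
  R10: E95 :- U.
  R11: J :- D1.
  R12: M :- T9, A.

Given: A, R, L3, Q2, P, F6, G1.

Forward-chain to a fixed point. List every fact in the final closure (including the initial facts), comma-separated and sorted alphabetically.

Round 1: R3 [K8 :- G1.]. New: K8.
Round 2: R6 [H9 :- K8.]; R7 [D1 :- K8, A, P.]. New: H9, D1.
Round 3: R4 [B :- D1, G1.]; R11 [J :- D1.]. New: B, J.
Round 4: R1 [T9 :- J.]. New: T9.
Round 5: R12 [M :- T9, A.]. New: M.
Round 6: R2 [W :- M.]; R5 [C5 :- M, K8.]. New: W, C5.

A, B, C5, D1, F6, G1, H9, J, K8, L3, M, P, Q2, R, T9, W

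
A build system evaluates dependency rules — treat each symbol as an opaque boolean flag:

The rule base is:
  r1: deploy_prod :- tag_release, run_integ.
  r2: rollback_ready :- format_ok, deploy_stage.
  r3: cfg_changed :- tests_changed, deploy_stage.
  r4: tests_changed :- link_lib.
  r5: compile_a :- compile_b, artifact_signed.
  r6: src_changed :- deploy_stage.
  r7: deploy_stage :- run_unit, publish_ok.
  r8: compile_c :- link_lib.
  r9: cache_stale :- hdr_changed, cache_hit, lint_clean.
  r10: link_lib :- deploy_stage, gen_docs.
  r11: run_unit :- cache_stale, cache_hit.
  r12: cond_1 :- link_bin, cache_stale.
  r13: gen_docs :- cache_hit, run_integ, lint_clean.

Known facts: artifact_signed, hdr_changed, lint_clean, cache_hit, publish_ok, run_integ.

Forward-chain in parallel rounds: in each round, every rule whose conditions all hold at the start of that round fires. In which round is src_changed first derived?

Round 1 — r9, r13, derive cache_stale, gen_docs.
Round 2 — r11, derive run_unit.
Round 3 — r7, derive deploy_stage.
Round 4 — r6, r10, derive src_changed, link_lib.
src_changed first appears in round 4.

4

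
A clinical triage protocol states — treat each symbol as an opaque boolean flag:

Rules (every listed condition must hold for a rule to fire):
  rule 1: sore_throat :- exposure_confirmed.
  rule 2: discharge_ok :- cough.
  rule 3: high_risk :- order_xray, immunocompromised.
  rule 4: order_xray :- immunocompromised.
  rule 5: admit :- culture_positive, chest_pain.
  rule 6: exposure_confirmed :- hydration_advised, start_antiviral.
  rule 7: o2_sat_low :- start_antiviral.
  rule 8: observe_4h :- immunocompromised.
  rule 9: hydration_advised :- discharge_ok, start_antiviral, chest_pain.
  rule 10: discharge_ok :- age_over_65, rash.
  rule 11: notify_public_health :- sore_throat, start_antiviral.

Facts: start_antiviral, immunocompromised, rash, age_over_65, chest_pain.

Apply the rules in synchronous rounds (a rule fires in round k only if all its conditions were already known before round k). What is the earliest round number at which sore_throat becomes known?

Round 1 fires rule 4, rule 7, rule 8, rule 10, giving order_xray, o2_sat_low, observe_4h, discharge_ok.
Round 2 fires rule 3, rule 9, giving high_risk, hydration_advised.
Round 3 fires rule 6, giving exposure_confirmed.
Round 4 fires rule 1, giving sore_throat.
sore_throat first appears in round 4.

4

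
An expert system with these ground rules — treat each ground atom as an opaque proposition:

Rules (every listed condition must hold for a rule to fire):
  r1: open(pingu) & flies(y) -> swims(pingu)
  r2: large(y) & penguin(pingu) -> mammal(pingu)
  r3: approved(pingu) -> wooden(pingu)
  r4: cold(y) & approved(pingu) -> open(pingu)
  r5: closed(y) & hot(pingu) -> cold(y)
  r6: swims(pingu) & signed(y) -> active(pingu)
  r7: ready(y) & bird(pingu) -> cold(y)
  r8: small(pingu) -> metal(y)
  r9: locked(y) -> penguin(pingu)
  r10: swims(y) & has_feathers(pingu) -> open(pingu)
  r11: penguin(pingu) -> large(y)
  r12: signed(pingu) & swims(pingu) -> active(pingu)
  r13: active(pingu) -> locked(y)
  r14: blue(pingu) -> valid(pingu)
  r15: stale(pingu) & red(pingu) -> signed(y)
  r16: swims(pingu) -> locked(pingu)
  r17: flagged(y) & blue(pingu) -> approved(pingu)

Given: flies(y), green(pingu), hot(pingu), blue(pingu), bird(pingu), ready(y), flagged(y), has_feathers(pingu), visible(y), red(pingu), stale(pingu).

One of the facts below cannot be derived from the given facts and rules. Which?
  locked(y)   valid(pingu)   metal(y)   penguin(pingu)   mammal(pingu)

metal(y)

[1] r7 [ready(y) & bird(pingu) -> cold(y)]; r14 [blue(pingu) -> valid(pingu)]; r15 [stale(pingu) & red(pingu) -> signed(y)]; r17 [flagged(y) & blue(pingu) -> approved(pingu)]. ⇒ new: cold(y), valid(pingu), signed(y), approved(pingu).
[2] r3 [approved(pingu) -> wooden(pingu)]; r4 [cold(y) & approved(pingu) -> open(pingu)]. ⇒ new: wooden(pingu), open(pingu).
[3] r1 [open(pingu) & flies(y) -> swims(pingu)]. ⇒ new: swims(pingu).
[4] r6 [swims(pingu) & signed(y) -> active(pingu)]; r16 [swims(pingu) -> locked(pingu)]. ⇒ new: active(pingu), locked(pingu).
[5] r13 [active(pingu) -> locked(y)]. ⇒ new: locked(y).
[6] r9 [locked(y) -> penguin(pingu)]. ⇒ new: penguin(pingu).
[7] r11 [penguin(pingu) -> large(y)]. ⇒ new: large(y).
[8] r2 [large(y) & penguin(pingu) -> mammal(pingu)]. ⇒ new: mammal(pingu).
Derived: locked(y) (round 5), valid(pingu) (round 1), mammal(pingu) (round 8), penguin(pingu) (round 6). metal(y) never appears in any round.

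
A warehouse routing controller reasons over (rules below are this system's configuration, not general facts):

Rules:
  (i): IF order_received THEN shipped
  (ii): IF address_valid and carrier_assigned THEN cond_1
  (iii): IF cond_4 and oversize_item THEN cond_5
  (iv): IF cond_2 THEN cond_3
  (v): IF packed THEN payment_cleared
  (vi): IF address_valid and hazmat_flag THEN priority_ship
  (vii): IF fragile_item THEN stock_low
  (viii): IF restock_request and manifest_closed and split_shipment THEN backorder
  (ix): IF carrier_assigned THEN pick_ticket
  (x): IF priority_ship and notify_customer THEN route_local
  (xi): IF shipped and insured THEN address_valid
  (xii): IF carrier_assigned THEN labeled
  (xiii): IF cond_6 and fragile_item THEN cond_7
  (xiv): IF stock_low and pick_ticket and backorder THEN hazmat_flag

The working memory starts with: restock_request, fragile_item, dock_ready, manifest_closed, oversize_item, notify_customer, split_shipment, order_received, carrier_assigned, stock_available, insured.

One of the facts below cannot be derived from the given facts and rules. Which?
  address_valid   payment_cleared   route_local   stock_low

[1] (i) [IF order_received THEN shipped]; (vii) [IF fragile_item THEN stock_low]; (viii) [IF restock_request and manifest_closed and split_shipment THEN backorder]; (ix) [IF carrier_assigned THEN pick_ticket]; (xii) [IF carrier_assigned THEN labeled]. ⇒ new: shipped, stock_low, backorder, pick_ticket, labeled.
[2] (xi) [IF shipped and insured THEN address_valid]; (xiv) [IF stock_low and pick_ticket and backorder THEN hazmat_flag]. ⇒ new: address_valid, hazmat_flag.
[3] (ii) [IF address_valid and carrier_assigned THEN cond_1]; (vi) [IF address_valid and hazmat_flag THEN priority_ship]. ⇒ new: cond_1, priority_ship.
[4] (x) [IF priority_ship and notify_customer THEN route_local]. ⇒ new: route_local.
Derived: route_local (round 4), address_valid (round 2), stock_low (round 1). payment_cleared never appears in any round.

payment_cleared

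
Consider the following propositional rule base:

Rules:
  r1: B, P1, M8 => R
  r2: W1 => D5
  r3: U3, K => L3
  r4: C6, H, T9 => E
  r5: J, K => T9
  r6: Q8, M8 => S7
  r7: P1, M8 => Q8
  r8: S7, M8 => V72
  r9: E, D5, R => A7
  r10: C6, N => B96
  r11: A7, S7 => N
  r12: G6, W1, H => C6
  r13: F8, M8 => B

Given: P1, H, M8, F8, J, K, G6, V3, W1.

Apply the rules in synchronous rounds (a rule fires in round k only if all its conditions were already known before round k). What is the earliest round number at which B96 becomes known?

5

Round 1 fires r2, r5, r7, r12, r13, giving D5, T9, Q8, C6, B.
Round 2 fires r1, r4, r6, giving R, E, S7.
Round 3 fires r8, r9, giving V72, A7.
Round 4 fires r11, giving N.
Round 5 fires r10, giving B96.
B96 first appears in round 5.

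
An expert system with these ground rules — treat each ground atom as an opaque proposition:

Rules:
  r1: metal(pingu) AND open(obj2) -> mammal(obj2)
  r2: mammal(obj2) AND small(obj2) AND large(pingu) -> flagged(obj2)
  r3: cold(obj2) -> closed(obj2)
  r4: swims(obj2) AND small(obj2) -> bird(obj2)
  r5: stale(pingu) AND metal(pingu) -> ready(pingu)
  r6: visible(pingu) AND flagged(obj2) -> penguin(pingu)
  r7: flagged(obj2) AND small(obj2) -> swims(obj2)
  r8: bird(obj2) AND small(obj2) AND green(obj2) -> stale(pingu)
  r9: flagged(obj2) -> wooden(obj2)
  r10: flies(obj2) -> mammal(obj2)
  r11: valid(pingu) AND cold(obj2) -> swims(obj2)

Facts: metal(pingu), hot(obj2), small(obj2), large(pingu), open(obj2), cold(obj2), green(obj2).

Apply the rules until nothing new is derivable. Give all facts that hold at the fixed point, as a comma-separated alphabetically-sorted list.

bird(obj2), closed(obj2), cold(obj2), flagged(obj2), green(obj2), hot(obj2), large(pingu), mammal(obj2), metal(pingu), open(obj2), ready(pingu), small(obj2), stale(pingu), swims(obj2), wooden(obj2)

Round 1 fires r1, r3, giving mammal(obj2), closed(obj2).
Round 2 fires r2, giving flagged(obj2).
Round 3 fires r7, r9, giving swims(obj2), wooden(obj2).
Round 4 fires r4, giving bird(obj2).
Round 5 fires r8, giving stale(pingu).
Round 6 fires r5, giving ready(pingu).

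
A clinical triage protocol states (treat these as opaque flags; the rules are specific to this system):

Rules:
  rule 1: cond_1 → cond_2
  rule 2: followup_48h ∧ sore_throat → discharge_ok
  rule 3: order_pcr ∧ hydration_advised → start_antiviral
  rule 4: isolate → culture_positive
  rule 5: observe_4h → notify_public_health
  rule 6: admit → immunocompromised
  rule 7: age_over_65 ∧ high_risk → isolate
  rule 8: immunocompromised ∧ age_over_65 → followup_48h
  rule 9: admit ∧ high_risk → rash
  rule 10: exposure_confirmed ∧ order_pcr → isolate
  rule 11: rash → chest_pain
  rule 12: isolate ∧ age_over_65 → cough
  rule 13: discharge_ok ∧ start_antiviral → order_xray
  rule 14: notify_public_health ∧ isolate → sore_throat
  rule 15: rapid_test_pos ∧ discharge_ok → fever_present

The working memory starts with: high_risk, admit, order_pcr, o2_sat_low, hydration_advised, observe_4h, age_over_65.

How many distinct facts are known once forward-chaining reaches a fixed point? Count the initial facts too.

Round 1: rule 3 [order_pcr ∧ hydration_advised → start_antiviral]; rule 5 [observe_4h → notify_public_health]; rule 6 [admit → immunocompromised]; rule 7 [age_over_65 ∧ high_risk → isolate]; rule 9 [admit ∧ high_risk → rash]. New: start_antiviral, notify_public_health, immunocompromised, isolate, rash.
Round 2: rule 4 [isolate → culture_positive]; rule 8 [immunocompromised ∧ age_over_65 → followup_48h]; rule 11 [rash → chest_pain]; rule 12 [isolate ∧ age_over_65 → cough]; rule 14 [notify_public_health ∧ isolate → sore_throat]. New: culture_positive, followup_48h, chest_pain, cough, sore_throat.
Round 3: rule 2 [followup_48h ∧ sore_throat → discharge_ok]. New: discharge_ok.
Round 4: rule 13 [discharge_ok ∧ start_antiviral → order_xray]. New: order_xray.
Closure: {admit, age_over_65, chest_pain, cough, culture_positive, discharge_ok, followup_48h, high_risk, hydration_advised, immunocompromised, isolate, notify_public_health, o2_sat_low, observe_4h, order_pcr, order_xray, rash, sore_throat, start_antiviral} — 19 facts.

19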